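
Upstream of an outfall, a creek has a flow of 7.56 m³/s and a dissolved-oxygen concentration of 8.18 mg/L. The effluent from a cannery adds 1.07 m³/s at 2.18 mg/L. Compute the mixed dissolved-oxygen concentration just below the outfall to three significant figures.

7.44 mg/L

Flow-weighted mixing: C = (Q_r C_r + Q_w C_w)/(Q_r + Q_w)
= (7.56×8.18 + 1.07×2.18)/(7.56 + 1.07) = 64.17/8.630 = 7.436 mg/L.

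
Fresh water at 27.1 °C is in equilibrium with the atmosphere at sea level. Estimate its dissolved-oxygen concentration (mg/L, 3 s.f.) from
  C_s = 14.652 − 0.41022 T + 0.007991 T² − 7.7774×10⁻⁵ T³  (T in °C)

C_s = 14.652 − 0.41022×27.1 + 0.007991×27.1² − 7.7774×10⁻⁵×27.1³ = 7.856 mg/L.

C_s ≈ 7.86 mg/L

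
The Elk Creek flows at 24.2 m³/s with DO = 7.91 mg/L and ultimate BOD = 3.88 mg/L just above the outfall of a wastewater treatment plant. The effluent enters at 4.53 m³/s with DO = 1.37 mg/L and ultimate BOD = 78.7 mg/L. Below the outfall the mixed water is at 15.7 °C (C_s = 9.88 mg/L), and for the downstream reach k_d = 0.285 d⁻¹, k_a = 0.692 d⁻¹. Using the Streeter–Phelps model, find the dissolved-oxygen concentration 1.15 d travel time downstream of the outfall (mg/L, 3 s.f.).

Mixed DO = (24.2×7.91 + 4.53×1.37)/(24.2+4.53) = 197.6/28.73 = 6.879 mg/L.
Mixed L₀ = (24.2×3.88 + 4.53×78.7)/(28.73) = 450.4/28.73 = 15.68 mg/L.
Initial deficit D₀ = C_s − DO₀ = 9.88 − 6.879 = 3.001 mg/L.
D(1.15) = [0.285×15.68/(0.692−0.285)](e^(−0.285×1.15) − e^(−0.692×1.15)) + 3.001 e^(−0.692×1.15)
= 10.98 × (0.7205 − 0.4512) + 3.001 × 0.4512 = 4.311 mg/L.
DO = 9.88 − 4.311 = 5.569 mg/L.

DO ≈ 5.57 mg/L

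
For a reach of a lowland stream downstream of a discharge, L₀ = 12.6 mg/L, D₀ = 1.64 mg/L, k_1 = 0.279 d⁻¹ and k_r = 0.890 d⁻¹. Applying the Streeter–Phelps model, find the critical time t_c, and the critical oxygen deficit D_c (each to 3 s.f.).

t_c ≈ 1.35 d; D_c ≈ 2.71 mg/L

With k_r/k_1 = 3.190 and 1 − D₀(k_r−k_1)/(k_1 L₀) = 0.7150,
t_c = ln(3.190 × 0.7150) / (0.890 − 0.279) = ln(2.281) / 0.6110 = 0.8245/0.6110 = 1.349 d.
D_c = (k_1/k_r) L₀ e^(−k_1 t_c) = (0.279/0.890) × 12.6 × e^(−0.279×1.349) = 0.3135 × 12.6 × 0.6863 = 2.711 mg/L.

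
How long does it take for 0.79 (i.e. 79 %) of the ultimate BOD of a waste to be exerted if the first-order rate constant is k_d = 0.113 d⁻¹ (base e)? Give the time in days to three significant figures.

t ≈ 13.8 d

y/L₀ = 1 − e^(−k_d t) = 0.79 ⇒ e^(−k_d t) = 0.210
t = −ln(0.210) / 0.113 = 1.561 / 0.113 = 13.81 d.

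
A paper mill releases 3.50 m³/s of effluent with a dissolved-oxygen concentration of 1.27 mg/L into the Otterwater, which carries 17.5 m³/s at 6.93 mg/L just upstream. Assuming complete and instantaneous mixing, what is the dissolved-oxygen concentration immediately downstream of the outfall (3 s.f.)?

Flow-weighted mixing: C = (Q_r C_r + Q_w C_w)/(Q_r + Q_w)
= (17.5×6.93 + 3.50×1.27)/(17.5 + 3.50) = 125.7/21.00 = 5.987 mg/L.

5.99 mg/L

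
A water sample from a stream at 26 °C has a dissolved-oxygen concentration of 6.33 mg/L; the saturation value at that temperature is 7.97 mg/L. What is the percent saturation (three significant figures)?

% saturation = C/C_s × 100 = 6.33/7.97 × 100 = 79.4 %.

79.4 % saturation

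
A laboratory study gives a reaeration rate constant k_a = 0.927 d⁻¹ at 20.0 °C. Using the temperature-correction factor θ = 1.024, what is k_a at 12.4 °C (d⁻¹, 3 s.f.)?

k_a(T₂) = k_a(T₁) · θ^(T₂−T₁) = 0.927 × 1.024^(12.4−20.0)
= 0.927 × 1.024^-7.60 = 0.927 × 0.8351 = 0.7741 d⁻¹.

k_a ≈ 0.774 d⁻¹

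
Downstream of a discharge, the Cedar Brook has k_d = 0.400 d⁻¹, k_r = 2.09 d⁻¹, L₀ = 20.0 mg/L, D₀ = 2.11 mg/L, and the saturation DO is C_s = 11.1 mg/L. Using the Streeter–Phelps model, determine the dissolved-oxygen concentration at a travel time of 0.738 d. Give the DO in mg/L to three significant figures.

k_d L₀/(k_r−k_d) = 0.400×20.0/(2.09−0.400) = 8.000/1.690 = 4.734 mg/L.
e^(−k_d t) = e^(−0.400×0.7380) = 0.7444; e^(−k_r t) = e^(−2.09×0.7380) = 0.2139.
D = 4.734 × (0.7444 − 0.2139) + 2.11 × 0.2139 = 2.511 + 0.4513 = 2.963 mg/L.
DO = C_s − D = 11.1 − 2.963 = 8.137 mg/L.

DO ≈ 8.14 mg/L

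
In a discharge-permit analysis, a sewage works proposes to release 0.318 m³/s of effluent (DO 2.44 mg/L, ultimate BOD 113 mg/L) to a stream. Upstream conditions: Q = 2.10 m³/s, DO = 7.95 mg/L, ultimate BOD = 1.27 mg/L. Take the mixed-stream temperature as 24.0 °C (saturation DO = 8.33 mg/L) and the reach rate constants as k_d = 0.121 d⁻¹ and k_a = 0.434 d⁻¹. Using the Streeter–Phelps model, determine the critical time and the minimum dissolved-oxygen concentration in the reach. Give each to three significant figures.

Mixed DO = (2.10×7.95 + 0.318×2.44)/(2.10+0.318) = 17.47/2.418 = 7.225 mg/L.
Mixed L₀ = (2.10×1.27 + 0.318×113)/(2.418) = 38.60/2.418 = 15.96 mg/L.
Initial deficit D₀ = C_s − DO₀ = 8.33 − 7.225 = 1.105 mg/L.
t_c = (1/0.3130) ln[(0.434/0.121)(1 − 1.105×0.3130/(0.121×15.96))] = 3.195 × ln(2.945) = 3.451 d.
D_c = (0.121/0.434) × 15.96 × e^(−0.121×3.451) = 0.2788 × 15.96 × 0.6587 = 2.932 mg/L.
Minimum DO = 8.33 − 2.932 = 5.398 mg/L.

t_c ≈ 3.45 d; minimum DO ≈ 5.40 mg/L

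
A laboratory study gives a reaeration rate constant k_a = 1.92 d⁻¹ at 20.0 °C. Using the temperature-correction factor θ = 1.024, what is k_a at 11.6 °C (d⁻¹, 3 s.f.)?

k_a ≈ 1.57 d⁻¹

k_a(T₂) = k_a(T₁) · θ^(T₂−T₁) = 1.92 × 1.024^(11.6−20.0)
= 1.92 × 1.024^-8.40 = 1.92 × 0.8194 = 1.573 d⁻¹.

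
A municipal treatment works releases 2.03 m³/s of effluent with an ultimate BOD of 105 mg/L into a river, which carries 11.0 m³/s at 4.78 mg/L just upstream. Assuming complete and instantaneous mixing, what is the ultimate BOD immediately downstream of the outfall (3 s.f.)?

Flow-weighted mixing: C = (Q_r C_r + Q_w C_w)/(Q_r + Q_w)
= (11.0×4.78 + 2.03×105)/(11.0 + 2.03) = 265.7/13.03 = 20.39 mg/L.

20.4 mg/L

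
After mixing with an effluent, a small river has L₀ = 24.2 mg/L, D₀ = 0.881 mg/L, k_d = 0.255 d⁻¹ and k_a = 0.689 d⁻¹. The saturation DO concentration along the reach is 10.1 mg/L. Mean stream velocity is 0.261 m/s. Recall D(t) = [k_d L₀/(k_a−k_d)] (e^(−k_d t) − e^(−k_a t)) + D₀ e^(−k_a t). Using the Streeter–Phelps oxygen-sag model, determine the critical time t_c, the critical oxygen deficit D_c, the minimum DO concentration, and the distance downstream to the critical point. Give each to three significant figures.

t_c = [1/(k_a−k_d)] ln[(k_a/k_d)(1 − D₀(k_a−k_d)/(k_d L₀))]
= [1/(0.689−0.255)] ln[(0.689/0.255)(1 − 0.881×0.4340/(0.255×24.2))]
= (1/0.4340) ln[2.702 × 0.9380] = 2.304 × ln(2.535) = 2.304 × 0.9300 = 2.143 d.
D_c = (k_d/k_a) L₀ e^(−k_d t_c) = (0.255/0.689) × 24.2 × e^(−0.255×2.143) = 0.3701 × 24.2 × 0.5790 = 5.186 mg/L.
Minimum DO = C_s − D_c = 10.1 − 5.186 = 4.914 mg/L.
x_c = v t_c = 0.261 m/s × 2.143 d × 86400 s/d = 48320 m ≈ 48.3 km.

t_c ≈ 2.14 d; D_c ≈ 5.19 mg/L; min DO ≈ 4.91 mg/L; x_c ≈ 48.3 km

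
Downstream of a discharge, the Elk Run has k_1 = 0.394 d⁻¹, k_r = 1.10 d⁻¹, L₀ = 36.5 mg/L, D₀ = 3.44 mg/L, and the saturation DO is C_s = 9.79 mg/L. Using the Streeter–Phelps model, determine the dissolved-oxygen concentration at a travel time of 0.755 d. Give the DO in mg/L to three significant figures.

DO ≈ 2.04 mg/L

k_1 L₀/(k_r−k_1) = 0.394×36.5/(1.10−0.394) = 14.38/0.7060 = 20.37 mg/L.
e^(−k_1 t) = e^(−0.394×0.7550) = 0.7427; e^(−k_r t) = e^(−1.10×0.7550) = 0.4358.
D = 20.37 × (0.7427 − 0.4358) + 3.44 × 0.4358 = 6.251 + 1.499 = 7.750 mg/L.
DO = C_s − D = 9.79 − 7.750 = 2.040 mg/L.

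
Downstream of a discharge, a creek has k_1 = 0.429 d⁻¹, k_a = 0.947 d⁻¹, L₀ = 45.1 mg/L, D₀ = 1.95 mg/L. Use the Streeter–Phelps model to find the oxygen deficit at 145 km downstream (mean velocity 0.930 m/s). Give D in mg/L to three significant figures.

D ≈ 10.8 mg/L

Travel time t = x/v = 145 km / (0.930 m/s) = 145000 m / 0.930 m/s = 155900 s = 1.805 d.
k_1 L₀/(k_a−k_1) = 0.429×45.1/(0.947−0.429) = 19.35/0.5180 = 37.35 mg/L.
e^(−k_1 t) = e^(−0.429×1.805) = 0.4611; e^(−k_a t) = e^(−0.947×1.805) = 0.1811.
D = 37.35 × (0.4611 − 0.1811) + 1.95 × 0.1811 = 10.46 + 0.3531 = 10.81 mg/L.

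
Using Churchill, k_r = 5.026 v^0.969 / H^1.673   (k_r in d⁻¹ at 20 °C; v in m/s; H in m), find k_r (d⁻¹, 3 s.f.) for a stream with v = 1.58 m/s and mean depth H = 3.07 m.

k_r = 5.026 × 1.58^0.969 / 3.07^1.673 = 5.026 × 1.558 / 6.531 = 1.199 d⁻¹.

k_r ≈ 1.20 d⁻¹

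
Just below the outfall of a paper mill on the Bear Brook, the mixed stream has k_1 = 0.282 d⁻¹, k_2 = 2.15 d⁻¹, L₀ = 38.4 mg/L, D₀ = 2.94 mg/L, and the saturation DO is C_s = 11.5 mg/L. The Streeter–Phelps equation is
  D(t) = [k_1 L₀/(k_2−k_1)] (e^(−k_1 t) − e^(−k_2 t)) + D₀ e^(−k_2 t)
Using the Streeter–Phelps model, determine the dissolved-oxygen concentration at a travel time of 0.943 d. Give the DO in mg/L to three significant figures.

DO ≈ 7.43 mg/L

k_1 L₀/(k_2−k_1) = 0.282×38.4/(2.15−0.282) = 10.83/1.868 = 5.797 mg/L.
e^(−k_1 t) = e^(−0.282×0.9430) = 0.7665; e^(−k_2 t) = e^(−2.15×0.9430) = 0.1317.
D = 5.797 × (0.7665 − 0.1317) + 2.94 × 0.1317 = 3.680 + 0.3871 = 4.067 mg/L.
DO = C_s − D = 11.5 − 4.067 = 7.433 mg/L.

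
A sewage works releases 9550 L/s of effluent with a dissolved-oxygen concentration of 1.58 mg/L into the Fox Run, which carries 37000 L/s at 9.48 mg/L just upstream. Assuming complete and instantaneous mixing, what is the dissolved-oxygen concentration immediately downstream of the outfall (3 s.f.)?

7.86 mg/L

Flow-weighted mixing: C = (Q_r C_r + Q_w C_w)/(Q_r + Q_w)
= (37000×9.48 + 9550×1.58)/(37000 + 9550) = 365800/46550 = 7.859 mg/L.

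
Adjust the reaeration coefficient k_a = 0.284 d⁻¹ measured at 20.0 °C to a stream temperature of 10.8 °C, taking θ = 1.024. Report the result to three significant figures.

k_a ≈ 0.228 d⁻¹

k_a(T₂) = k_a(T₁) · θ^(T₂−T₁) = 0.284 × 1.024^(10.8−20.0)
= 0.284 × 1.024^-9.20 = 0.284 × 0.8040 = 0.2283 d⁻¹.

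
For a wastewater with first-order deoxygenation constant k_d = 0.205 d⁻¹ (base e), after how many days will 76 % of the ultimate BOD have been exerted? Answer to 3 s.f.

y/L₀ = 1 − e^(−k_d t) = 0.76 ⇒ e^(−k_d t) = 0.240
t = −ln(0.240) / 0.205 = 1.427 / 0.205 = 6.962 d.

t ≈ 6.96 d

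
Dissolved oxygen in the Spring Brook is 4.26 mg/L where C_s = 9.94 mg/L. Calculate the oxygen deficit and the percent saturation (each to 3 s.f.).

D ≈ 5.68 mg/L; 42.9 % saturation

D = C_s − C = 9.94 − 4.26 = 5.68 mg/L.
% saturation = 4.26/9.94 × 100 = 42.9 %.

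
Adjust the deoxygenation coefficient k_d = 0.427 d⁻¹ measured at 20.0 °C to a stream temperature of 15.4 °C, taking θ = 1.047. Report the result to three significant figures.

k_d(T₂) = k_d(T₁) · θ^(T₂−T₁) = 0.427 × 1.047^(15.4−20.0)
= 0.427 × 1.047^-4.60 = 0.427 × 0.8096 = 0.3457 d⁻¹.

k_d ≈ 0.346 d⁻¹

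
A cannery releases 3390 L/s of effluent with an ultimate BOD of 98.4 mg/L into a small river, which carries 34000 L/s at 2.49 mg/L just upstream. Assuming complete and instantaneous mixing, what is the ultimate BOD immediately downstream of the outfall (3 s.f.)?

Flow-weighted mixing: C = (Q_r C_r + Q_w C_w)/(Q_r + Q_w)
= (34000×2.49 + 3390×98.4)/(34000 + 3390) = 418200/37390 = 11.19 mg/L.

11.2 mg/L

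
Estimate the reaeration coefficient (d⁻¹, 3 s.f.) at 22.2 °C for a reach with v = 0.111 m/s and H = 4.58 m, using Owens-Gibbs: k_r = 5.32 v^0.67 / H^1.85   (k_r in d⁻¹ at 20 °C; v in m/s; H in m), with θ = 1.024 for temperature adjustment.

k_r ≈ 0.0770 d⁻¹

k_r(20) = 5.32 × 0.111^0.67 / 4.58^1.85 = 5.32 × 0.2293 / 16.70 = 0.07306 d⁻¹.
k_r(22.2) = 0.07306 × 1.024^(22.2−20) = 0.07306 × 1.054 = 0.07697 d⁻¹.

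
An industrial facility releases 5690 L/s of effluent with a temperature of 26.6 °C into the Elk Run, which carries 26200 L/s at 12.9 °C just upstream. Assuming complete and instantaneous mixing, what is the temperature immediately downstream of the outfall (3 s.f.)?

15.3 °C

Flow-weighted mixing: C = (Q_r C_r + Q_w C_w)/(Q_r + Q_w)
= (26200×12.9 + 5690×26.6)/(26200 + 5690) = 489300/31890 = 15.34 °C.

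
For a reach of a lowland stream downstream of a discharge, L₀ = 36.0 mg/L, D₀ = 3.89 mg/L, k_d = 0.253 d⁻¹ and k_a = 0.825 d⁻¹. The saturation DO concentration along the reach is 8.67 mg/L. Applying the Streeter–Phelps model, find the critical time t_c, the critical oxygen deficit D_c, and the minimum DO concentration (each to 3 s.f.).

t_c ≈ 1.58 d; D_c ≈ 7.41 mg/L; min DO ≈ 1.26 mg/L

With k_a/k_d = 3.261 and 1 − D₀(k_a−k_d)/(k_d L₀) = 0.7557,
t_c = ln(3.261 × 0.7557) / (0.825 − 0.253) = ln(2.464) / 0.5720 = 0.9019/0.5720 = 1.577 d.
L(t_c) = L₀ e^(−k_d t_c) = 36.0 × 0.6711 = 24.16 mg/L, and at the critical point k_a D_c = k_d L, so D_c = (0.253/0.825) × 24.16 = 7.408 mg/L.
Minimum DO = C_s − D_c = 8.67 − 7.408 = 1.262 mg/L.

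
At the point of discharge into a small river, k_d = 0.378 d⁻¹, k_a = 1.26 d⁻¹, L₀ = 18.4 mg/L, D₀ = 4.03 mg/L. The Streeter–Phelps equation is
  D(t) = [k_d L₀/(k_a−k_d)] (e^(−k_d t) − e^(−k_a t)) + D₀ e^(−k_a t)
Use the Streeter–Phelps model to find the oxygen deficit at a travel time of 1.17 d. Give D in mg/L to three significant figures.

k_d L₀/(k_a−k_d) = 0.378×18.4/(1.26−0.378) = 6.955/0.8820 = 7.886 mg/L.
e^(−k_d t) = e^(−0.378×1.170) = 0.6426; e^(−k_a t) = e^(−1.26×1.170) = 0.2290.
D = 7.886 × (0.6426 − 0.2290) + 4.03 × 0.2290 = 3.262 + 0.9227 = 4.184 mg/L.

D ≈ 4.18 mg/L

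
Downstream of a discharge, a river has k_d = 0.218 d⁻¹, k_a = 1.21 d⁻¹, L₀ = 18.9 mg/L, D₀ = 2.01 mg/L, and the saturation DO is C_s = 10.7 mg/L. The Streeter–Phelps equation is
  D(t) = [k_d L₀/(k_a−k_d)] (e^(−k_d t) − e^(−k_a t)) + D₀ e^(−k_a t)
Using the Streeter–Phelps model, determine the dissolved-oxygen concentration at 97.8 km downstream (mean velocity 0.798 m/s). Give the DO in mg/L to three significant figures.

DO ≈ 8.04 mg/L

Travel time t = x/v = 97.8 km / (0.798 m/s) = 97800 m / 0.798 m/s = 122600 s = 1.418 d.
k_d L₀/(k_a−k_d) = 0.218×18.9/(1.21−0.218) = 4.120/0.9920 = 4.153 mg/L.
e^(−k_d t) = e^(−0.218×1.418) = 0.7340; e^(−k_a t) = e^(−1.21×1.418) = 0.1797.
D = 4.153 × (0.7340 − 0.1797) + 2.01 × 0.1797 = 2.302 + 0.3612 = 2.663 mg/L.
DO = C_s − D = 10.7 − 2.663 = 8.037 mg/L.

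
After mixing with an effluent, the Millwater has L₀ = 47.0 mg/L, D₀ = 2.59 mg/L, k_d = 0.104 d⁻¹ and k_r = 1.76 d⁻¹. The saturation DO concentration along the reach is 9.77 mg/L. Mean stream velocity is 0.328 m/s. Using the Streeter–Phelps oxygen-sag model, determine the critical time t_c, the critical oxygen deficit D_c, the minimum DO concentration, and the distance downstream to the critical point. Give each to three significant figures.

At the critical point dD/dt = 0, so k_d L₀ e^(−k_d t) = k_r D. Substituting D(t) from the Streeter–Phelps equation and solving for t gives
t_c = ln[(k_r/k_d)(1 − D₀(k_r−k_d)/(k_d L₀))] / (k_r−k_d).
Here k_r−k_d = 1.656 d⁻¹ and 1 − D₀(k_r−k_d)/(k_d L₀) = 1 − 2.59×1.656/(0.104×47.0) = 0.1225, so
t_c = ln(16.92 × 0.1225) / 1.656 = 0.7293 / 1.656 = 0.4404 d.
D_c = (k_d/k_r) L₀ e^(−k_d t_c) = (0.104/1.76) × 47.0 × e^(−0.104×0.4404) = 0.05909 × 47.0 × 0.9552 = 2.653 mg/L.
Minimum DO = C_s − D_c = 9.77 − 2.653 = 7.117 mg/L.
x_c = v t_c = 0.328 m/s × 0.4404 d × 86400 s/d = 12480 m ≈ 12.5 km.

t_c ≈ 0.440 d; D_c ≈ 2.65 mg/L; min DO ≈ 7.12 mg/L; x_c ≈ 12.5 km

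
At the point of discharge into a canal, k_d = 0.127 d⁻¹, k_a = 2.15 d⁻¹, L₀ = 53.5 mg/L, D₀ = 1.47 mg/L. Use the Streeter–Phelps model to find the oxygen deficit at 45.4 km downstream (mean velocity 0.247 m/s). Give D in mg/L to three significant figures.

D ≈ 2.54 mg/L

Travel time t = x/v = 45.4 km / (0.247 m/s) = 45400 m / 0.247 m/s = 183800 s = 2.127 d.
k_d L₀/(k_a−k_d) = 0.127×53.5/(2.15−0.127) = 6.795/2.023 = 3.359 mg/L.
e^(−k_d t) = e^(−0.127×2.127) = 0.7632; e^(−k_a t) = e^(−2.15×2.127) = 0.01032.
D = 3.359 × (0.7632 − 0.01032) + 1.47 × 0.01032 = 2.529 + 0.01517 = 2.544 mg/L.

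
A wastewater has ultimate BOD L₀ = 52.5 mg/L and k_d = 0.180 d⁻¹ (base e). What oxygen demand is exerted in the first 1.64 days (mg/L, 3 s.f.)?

y ≈ 13.4 mg/L

y_t = L₀(1 − e^(−k_d t)) = 52.5 × (1 − e^(−0.180×1.64))
= 52.5 × (1 − 0.7444) = 52.5 × 0.2556 = 13.42 mg/L.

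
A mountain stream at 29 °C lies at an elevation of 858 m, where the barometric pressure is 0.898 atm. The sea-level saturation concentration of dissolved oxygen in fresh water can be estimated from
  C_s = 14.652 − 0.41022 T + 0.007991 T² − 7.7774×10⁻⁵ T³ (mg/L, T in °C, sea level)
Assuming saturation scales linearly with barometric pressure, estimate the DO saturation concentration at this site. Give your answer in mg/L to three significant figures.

At sea level: C_s = 14.652 − 0.41022×29 + 0.007991×29² − 7.7774×10⁻⁵×29³ = 7.579 mg/L.
Pressure correction: C_s' = 7.579 × 0.898 = 6.806 mg/L.

C_s ≈ 6.81 mg/L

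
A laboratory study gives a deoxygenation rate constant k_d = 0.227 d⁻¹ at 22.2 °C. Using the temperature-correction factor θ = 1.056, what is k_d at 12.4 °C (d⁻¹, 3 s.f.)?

k_d ≈ 0.133 d⁻¹

k_d(T₂) = k_d(T₁) · θ^(T₂−T₁) = 0.227 × 1.056^(12.4−22.2)
= 0.227 × 1.056^-9.80 = 0.227 × 0.5863 = 0.1331 d⁻¹.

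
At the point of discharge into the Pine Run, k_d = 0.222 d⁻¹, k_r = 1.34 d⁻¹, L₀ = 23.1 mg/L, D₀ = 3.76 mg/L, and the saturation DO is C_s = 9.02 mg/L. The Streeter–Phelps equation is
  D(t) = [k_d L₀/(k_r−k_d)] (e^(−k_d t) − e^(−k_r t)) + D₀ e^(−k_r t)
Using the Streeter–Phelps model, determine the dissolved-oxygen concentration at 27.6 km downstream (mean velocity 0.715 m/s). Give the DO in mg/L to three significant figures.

Travel time t = x/v = 27.6 km / (0.715 m/s) = 27600 m / 0.715 m/s = 38600 s = 0.4468 d.
k_d L₀/(k_r−k_d) = 0.222×23.1/(1.34−0.222) = 5.128/1.118 = 4.587 mg/L.
e^(−k_d t) = e^(−0.222×0.4468) = 0.9056; e^(−k_r t) = e^(−1.34×0.4468) = 0.5495.
D = 4.587 × (0.9056 − 0.5495) + 3.76 × 0.5495 = 1.633 + 2.066 = 3.699 mg/L.
DO = C_s − D = 9.02 − 3.699 = 5.321 mg/L.

DO ≈ 5.32 mg/L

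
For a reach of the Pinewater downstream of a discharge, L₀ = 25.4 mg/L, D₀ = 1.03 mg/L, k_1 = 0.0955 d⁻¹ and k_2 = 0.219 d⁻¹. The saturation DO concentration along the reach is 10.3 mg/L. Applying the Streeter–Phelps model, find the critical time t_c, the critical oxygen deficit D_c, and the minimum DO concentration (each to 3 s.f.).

With k_2/k_1 = 2.293 and 1 − D₀(k_2−k_1)/(k_1 L₀) = 0.9476,
t_c = ln(2.293 × 0.9476) / (0.219 − 0.0955) = ln(2.173) / 0.1235 = 0.7761/0.1235 = 6.284 d.
L(t_c) = L₀ e^(−k_1 t_c) = 25.4 × 0.5487 = 13.94 mg/L, and at the critical point k_2 D_c = k_1 L, so D_c = (0.0955/0.219) × 13.94 = 6.078 mg/L.
Minimum DO = C_s − D_c = 10.3 − 6.078 = 4.222 mg/L.

t_c ≈ 6.28 d; D_c ≈ 6.08 mg/L; min DO ≈ 4.22 mg/L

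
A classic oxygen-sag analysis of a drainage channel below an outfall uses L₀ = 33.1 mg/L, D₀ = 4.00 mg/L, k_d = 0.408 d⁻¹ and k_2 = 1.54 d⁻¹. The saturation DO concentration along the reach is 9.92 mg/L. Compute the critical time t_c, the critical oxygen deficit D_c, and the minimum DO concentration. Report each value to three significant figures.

t_c ≈ 0.813 d; D_c ≈ 6.29 mg/L; min DO ≈ 3.63 mg/L

With k_2/k_d = 3.775 and 1 − D₀(k_2−k_d)/(k_d L₀) = 0.6647,
t_c = ln(3.775 × 0.6647) / (1.54 − 0.408) = ln(2.509) / 1.132 = 0.9199/1.132 = 0.8126 d.
D_c = (k_d/k_2) L₀ e^(−k_d t_c) = (0.408/1.54) × 33.1 × e^(−0.408×0.8126) = 0.2649 × 33.1 × 0.7178 = 6.295 mg/L.
Minimum DO = C_s − D_c = 9.92 − 6.295 = 3.625 mg/L.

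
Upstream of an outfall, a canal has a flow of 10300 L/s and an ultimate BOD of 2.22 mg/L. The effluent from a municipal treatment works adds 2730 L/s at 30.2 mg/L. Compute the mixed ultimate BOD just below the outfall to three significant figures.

Flow-weighted mixing: C = (Q_r C_r + Q_w C_w)/(Q_r + Q_w)
= (10300×2.22 + 2730×30.2)/(10300 + 2730) = 105300/13030 = 8.082 mg/L.

8.08 mg/L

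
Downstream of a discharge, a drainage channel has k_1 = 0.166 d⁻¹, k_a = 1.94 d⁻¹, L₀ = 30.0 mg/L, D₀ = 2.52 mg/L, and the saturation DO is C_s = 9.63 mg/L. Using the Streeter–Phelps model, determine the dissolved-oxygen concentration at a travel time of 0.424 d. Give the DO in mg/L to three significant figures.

k_1 L₀/(k_a−k_1) = 0.166×30.0/(1.94−0.166) = 4.980/1.774 = 2.807 mg/L.
e^(−k_1 t) = e^(−0.166×0.4240) = 0.9320; e^(−k_a t) = e^(−1.94×0.4240) = 0.4393.
D = 2.807 × (0.9320 − 0.4393) + 2.52 × 0.4393 = 1.383 + 1.107 = 2.490 mg/L.
DO = C_s − D = 9.63 − 2.490 = 7.140 mg/L.

DO ≈ 7.14 mg/L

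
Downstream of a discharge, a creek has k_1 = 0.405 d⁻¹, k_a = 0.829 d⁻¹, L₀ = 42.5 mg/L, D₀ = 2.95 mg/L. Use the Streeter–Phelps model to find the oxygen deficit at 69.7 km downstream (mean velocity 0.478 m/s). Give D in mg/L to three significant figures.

D ≈ 11.2 mg/L

Travel time t = x/v = 69.7 km / (0.478 m/s) = 69700 m / 0.478 m/s = 145800 s = 1.688 d.
k_1 L₀/(k_a−k_1) = 0.405×42.5/(0.829−0.405) = 17.21/0.4240 = 40.60 mg/L.
e^(−k_1 t) = e^(−0.405×1.688) = 0.5048; e^(−k_a t) = e^(−0.829×1.688) = 0.2468.
D = 40.60 × (0.5048 − 0.2468) + 2.95 × 0.2468 = 10.47 + 0.7281 = 11.20 mg/L.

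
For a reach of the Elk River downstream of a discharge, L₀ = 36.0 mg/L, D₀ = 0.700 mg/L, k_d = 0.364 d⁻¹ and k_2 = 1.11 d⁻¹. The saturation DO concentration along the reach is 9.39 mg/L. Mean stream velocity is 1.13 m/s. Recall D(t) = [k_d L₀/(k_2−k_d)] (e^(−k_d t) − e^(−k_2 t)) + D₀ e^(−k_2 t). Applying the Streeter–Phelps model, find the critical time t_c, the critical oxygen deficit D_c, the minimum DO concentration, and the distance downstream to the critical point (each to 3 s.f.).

t_c ≈ 1.44 d; D_c ≈ 6.99 mg/L; min DO ≈ 2.40 mg/L; x_c ≈ 141 km

With k_2/k_d = 3.049 and 1 − D₀(k_2−k_d)/(k_d L₀) = 0.9601,
t_c = ln(3.049 × 0.9601) / (1.11 − 0.364) = ln(2.928) / 0.7460 = 1.074/0.7460 = 1.440 d.
L(t_c) = L₀ e^(−k_d t_c) = 36.0 × 0.5920 = 21.31 mg/L, and at the critical point k_2 D_c = k_d L, so D_c = (0.364/1.11) × 21.31 = 6.989 mg/L.
Minimum DO = C_s − D_c = 9.39 − 6.989 = 2.401 mg/L.
x_c = v t_c = 1.13 m/s × 1.440 d × 86400 s/d = 140600 m ≈ 141 km.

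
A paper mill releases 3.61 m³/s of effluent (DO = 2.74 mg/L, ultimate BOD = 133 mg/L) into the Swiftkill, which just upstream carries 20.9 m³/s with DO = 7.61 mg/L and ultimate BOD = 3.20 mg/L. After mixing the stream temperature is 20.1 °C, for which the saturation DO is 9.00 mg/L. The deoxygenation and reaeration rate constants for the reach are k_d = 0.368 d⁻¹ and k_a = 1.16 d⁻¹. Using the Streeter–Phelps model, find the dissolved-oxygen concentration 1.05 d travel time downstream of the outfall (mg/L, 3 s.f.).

DO ≈ 4.40 mg/L

Mixed DO = (20.9×7.61 + 3.61×2.74)/(20.9+3.61) = 168.9/24.51 = 6.893 mg/L.
Mixed L₀ = (20.9×3.20 + 3.61×133)/(24.51) = 547.0/24.51 = 22.32 mg/L.
Initial deficit D₀ = C_s − DO₀ = 9.00 − 6.893 = 2.107 mg/L.
D(1.05) = [0.368×22.32/(1.16−0.368)](e^(−0.368×1.05) − e^(−1.16×1.05)) + 2.107 e^(−1.16×1.05)
= 10.37 × (0.6795 − 0.2958) + 2.107 × 0.2958 = 4.602 mg/L.
DO = 9.00 − 4.602 = 4.398 mg/L.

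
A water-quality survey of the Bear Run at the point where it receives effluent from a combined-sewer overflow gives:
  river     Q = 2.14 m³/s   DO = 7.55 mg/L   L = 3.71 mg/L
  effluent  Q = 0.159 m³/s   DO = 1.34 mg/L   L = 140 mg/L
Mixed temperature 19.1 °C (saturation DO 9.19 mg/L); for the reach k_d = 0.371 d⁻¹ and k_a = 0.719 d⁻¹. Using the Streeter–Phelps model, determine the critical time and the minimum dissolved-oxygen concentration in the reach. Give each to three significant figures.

Mixed DO = (2.14×7.55 + 0.159×1.34)/(2.14+0.159) = 16.37/2.299 = 7.121 mg/L.
Mixed L₀ = (2.14×3.71 + 0.159×140)/(2.299) = 30.20/2.299 = 13.14 mg/L.
Initial deficit D₀ = C_s − DO₀ = 9.19 − 7.121 = 2.069 mg/L.
t_c = (1/0.3480) ln[(0.719/0.371)(1 − 2.069×0.3480/(0.371×13.14))] = 2.874 × ln(1.652) = 1.442 d.
D_c = (0.371/0.719) × 13.14 × e^(−0.371×1.442) = 0.5160 × 13.14 × 0.5857 = 3.970 mg/L.
Minimum DO = 9.19 − 3.970 = 5.220 mg/L.

t_c ≈ 1.44 d; minimum DO ≈ 5.22 mg/L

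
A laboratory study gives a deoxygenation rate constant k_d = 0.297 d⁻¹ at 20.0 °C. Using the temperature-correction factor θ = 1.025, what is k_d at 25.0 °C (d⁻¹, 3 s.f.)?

k_d(T₂) = k_d(T₁) · θ^(T₂−T₁) = 0.297 × 1.025^(25.0−20.0)
= 0.297 × 1.025^5.00 = 0.297 × 1.131 = 0.3360 d⁻¹.

k_d ≈ 0.336 d⁻¹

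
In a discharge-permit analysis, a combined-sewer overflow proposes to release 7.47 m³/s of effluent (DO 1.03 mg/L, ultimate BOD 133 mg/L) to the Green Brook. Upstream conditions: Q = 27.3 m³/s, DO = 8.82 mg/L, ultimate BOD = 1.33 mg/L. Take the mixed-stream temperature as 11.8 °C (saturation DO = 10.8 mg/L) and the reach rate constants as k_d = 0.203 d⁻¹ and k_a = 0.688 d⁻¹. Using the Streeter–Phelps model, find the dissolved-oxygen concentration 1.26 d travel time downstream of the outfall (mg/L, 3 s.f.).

DO ≈ 4.88 mg/L

Mixed DO = (27.3×8.82 + 7.47×1.03)/(27.3+7.47) = 248.5/34.77 = 7.146 mg/L.
Mixed L₀ = (27.3×1.33 + 7.47×133)/(34.77) = 1030/34.77 = 29.62 mg/L.
Initial deficit D₀ = C_s − DO₀ = 10.8 − 7.146 = 3.654 mg/L.
D(1.26) = [0.203×29.62/(0.688−0.203)](e^(−0.203×1.26) − e^(−0.688×1.26)) + 3.654 e^(−0.688×1.26)
= 12.40 × (0.7743 − 0.4203) + 3.654 × 0.4203 = 5.925 mg/L.
DO = 10.8 − 5.925 = 4.875 mg/L.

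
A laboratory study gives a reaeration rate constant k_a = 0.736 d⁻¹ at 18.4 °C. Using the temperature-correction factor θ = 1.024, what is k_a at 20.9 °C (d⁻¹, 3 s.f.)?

k_a(T₂) = k_a(T₁) · θ^(T₂−T₁) = 0.736 × 1.024^(20.9−18.4)
= 0.736 × 1.024^2.50 = 0.736 × 1.061 = 0.7810 d⁻¹.

k_a ≈ 0.781 d⁻¹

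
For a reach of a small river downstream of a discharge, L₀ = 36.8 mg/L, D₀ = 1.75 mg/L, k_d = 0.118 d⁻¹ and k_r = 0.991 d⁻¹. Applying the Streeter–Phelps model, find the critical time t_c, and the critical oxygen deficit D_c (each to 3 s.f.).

t_c ≈ 1.94 d; D_c ≈ 3.48 mg/L

At the critical point dD/dt = 0, so k_d L₀ e^(−k_d t) = k_r D. Substituting D(t) from the Streeter–Phelps equation and solving for t gives
t_c = ln[(k_r/k_d)(1 − D₀(k_r−k_d)/(k_d L₀))] / (k_r−k_d).
Here k_r−k_d = 0.8730 d⁻¹ and 1 − D₀(k_r−k_d)/(k_d L₀) = 1 − 1.75×0.8730/(0.118×36.8) = 0.6482, so
t_c = ln(8.398 × 0.6482) / 0.8730 = 1.694 / 0.8730 = 1.941 d.
D_c = (k_d/k_r) L₀ e^(−k_d t_c) = (0.118/0.991) × 36.8 × e^(−0.118×1.941) = 0.1191 × 36.8 × 0.7953 = 3.485 mg/L.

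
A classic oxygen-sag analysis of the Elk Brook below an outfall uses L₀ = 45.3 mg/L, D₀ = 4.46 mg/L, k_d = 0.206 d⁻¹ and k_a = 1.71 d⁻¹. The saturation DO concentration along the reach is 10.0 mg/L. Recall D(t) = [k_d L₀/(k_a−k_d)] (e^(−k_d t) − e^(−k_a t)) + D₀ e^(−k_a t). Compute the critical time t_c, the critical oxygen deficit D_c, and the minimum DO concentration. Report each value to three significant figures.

t_c ≈ 0.564 d; D_c ≈ 4.86 mg/L; min DO ≈ 5.14 mg/L

With k_a/k_d = 8.301 and 1 − D₀(k_a−k_d)/(k_d L₀) = 0.2812,
t_c = ln(8.301 × 0.2812) / (1.71 − 0.206) = ln(2.334) / 1.504 = 0.8476/1.504 = 0.5636 d.
D_c = (k_d/k_a) L₀ e^(−k_d t_c) = (0.206/1.71) × 45.3 × e^(−0.206×0.5636) = 0.1205 × 45.3 × 0.8904 = 4.859 mg/L.
Minimum DO = C_s − D_c = 10.0 − 4.859 = 5.141 mg/L.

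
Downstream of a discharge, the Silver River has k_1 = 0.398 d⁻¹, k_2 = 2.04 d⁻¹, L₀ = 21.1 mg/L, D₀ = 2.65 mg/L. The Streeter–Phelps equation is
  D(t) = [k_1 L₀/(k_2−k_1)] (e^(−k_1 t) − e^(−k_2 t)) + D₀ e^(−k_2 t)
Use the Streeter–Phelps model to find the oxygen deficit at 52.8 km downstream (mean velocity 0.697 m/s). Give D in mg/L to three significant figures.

Travel time t = x/v = 52.8 km / (0.697 m/s) = 52800 m / 0.697 m/s = 75750 s = 0.8768 d.
k_1 L₀/(k_2−k_1) = 0.398×21.1/(2.04−0.398) = 8.398/1.642 = 5.114 mg/L.
e^(−k_1 t) = e^(−0.398×0.8768) = 0.7054; e^(−k_2 t) = e^(−2.04×0.8768) = 0.1672.
D = 5.114 × (0.7054 − 0.1672) + 2.65 × 0.1672 = 2.753 + 0.4431 = 3.196 mg/L.

D ≈ 3.20 mg/L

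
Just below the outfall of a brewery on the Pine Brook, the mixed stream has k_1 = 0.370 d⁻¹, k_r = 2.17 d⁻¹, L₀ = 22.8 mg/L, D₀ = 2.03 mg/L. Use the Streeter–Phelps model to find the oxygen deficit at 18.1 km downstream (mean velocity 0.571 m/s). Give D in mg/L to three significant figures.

Travel time t = x/v = 18.1 km / (0.571 m/s) = 18100 m / 0.571 m/s = 31700 s = 0.3669 d.
k_1 L₀/(k_r−k_1) = 0.370×22.8/(2.17−0.370) = 8.436/1.800 = 4.687 mg/L.
e^(−k_1 t) = e^(−0.370×0.3669) = 0.8731; e^(−k_r t) = e^(−2.17×0.3669) = 0.4511.
D = 4.687 × (0.8731 − 0.4511) + 2.03 × 0.4511 = 1.978 + 0.9157 = 2.893 mg/L.

D ≈ 2.89 mg/L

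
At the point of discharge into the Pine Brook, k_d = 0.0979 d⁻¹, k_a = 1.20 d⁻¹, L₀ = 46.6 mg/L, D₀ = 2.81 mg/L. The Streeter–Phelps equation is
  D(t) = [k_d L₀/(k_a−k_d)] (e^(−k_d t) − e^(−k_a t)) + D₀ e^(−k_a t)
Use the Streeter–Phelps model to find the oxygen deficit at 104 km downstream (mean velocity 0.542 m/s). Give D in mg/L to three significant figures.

Travel time t = x/v = 104 km / (0.542 m/s) = 104000 m / 0.542 m/s = 191900 s = 2.221 d.
k_d L₀/(k_a−k_d) = 0.0979×46.6/(1.20−0.0979) = 4.562/1.102 = 4.139 mg/L.
e^(−k_d t) = e^(−0.0979×2.221) = 0.8046; e^(−k_a t) = e^(−1.20×2.221) = 0.06960.
D = 4.139 × (0.8046 − 0.06960) + 2.81 × 0.06960 = 3.043 + 0.1956 = 3.238 mg/L.

D ≈ 3.24 mg/L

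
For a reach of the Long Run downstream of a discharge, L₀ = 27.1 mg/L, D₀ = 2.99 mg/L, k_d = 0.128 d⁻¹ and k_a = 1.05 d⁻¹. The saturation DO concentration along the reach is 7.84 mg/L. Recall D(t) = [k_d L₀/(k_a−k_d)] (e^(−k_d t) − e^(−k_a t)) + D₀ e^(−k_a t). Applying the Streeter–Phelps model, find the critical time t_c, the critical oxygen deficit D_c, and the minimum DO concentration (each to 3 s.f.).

t_c ≈ 0.565 d; D_c ≈ 3.07 mg/L; min DO ≈ 4.77 mg/L

t_c = [1/(k_a−k_d)] ln[(k_a/k_d)(1 − D₀(k_a−k_d)/(k_d L₀))]
= [1/(1.05−0.128)] ln[(1.05/0.128)(1 − 2.99×0.9220/(0.128×27.1))]
= (1/0.9220) ln[8.203 × 0.2053] = 1.085 × ln(1.684) = 1.085 × 0.5211 = 0.5651 d.
L(t_c) = L₀ e^(−k_d t_c) = 27.1 × 0.9302 = 25.21 mg/L, and at the critical point k_a D_c = k_d L, so D_c = (0.128/1.05) × 25.21 = 3.073 mg/L.
Minimum DO = C_s − D_c = 7.84 − 3.073 = 4.767 mg/L.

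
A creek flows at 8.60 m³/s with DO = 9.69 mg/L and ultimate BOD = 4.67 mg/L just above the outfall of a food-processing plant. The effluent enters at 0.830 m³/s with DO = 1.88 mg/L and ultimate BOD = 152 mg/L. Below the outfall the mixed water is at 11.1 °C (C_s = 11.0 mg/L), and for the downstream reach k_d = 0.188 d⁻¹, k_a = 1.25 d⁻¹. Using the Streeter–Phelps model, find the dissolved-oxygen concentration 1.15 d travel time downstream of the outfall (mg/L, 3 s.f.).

Mixed DO = (8.60×9.69 + 0.830×1.88)/(8.60+0.830) = 84.89/9.430 = 9.003 mg/L.
Mixed L₀ = (8.60×4.67 + 0.830×152)/(9.430) = 166.3/9.430 = 17.64 mg/L.
Initial deficit D₀ = C_s − DO₀ = 11.0 − 9.003 = 1.997 mg/L.
D(1.15) = [0.188×17.64/(1.25−0.188)](e^(−0.188×1.15) − e^(−1.25×1.15)) + 1.997 e^(−1.25×1.15)
= 3.122 × (0.8056 − 0.2375) + 1.997 × 0.2375 = 2.248 mg/L.
DO = 11.0 − 2.248 = 8.752 mg/L.

DO ≈ 8.75 mg/L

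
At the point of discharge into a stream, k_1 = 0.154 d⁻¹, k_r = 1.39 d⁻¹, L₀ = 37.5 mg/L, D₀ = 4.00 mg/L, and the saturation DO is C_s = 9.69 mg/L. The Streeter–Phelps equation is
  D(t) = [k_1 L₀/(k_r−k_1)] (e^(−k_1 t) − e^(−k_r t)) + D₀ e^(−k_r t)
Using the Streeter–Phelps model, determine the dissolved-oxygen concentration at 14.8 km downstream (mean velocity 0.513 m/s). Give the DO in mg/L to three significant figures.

Travel time t = x/v = 14.8 km / (0.513 m/s) = 14800 m / 0.513 m/s = 28850 s = 0.3339 d.
k_1 L₀/(k_r−k_1) = 0.154×37.5/(1.39−0.154) = 5.775/1.236 = 4.672 mg/L.
e^(−k_1 t) = e^(−0.154×0.3339) = 0.9499; e^(−k_r t) = e^(−1.39×0.3339) = 0.6287.
D = 4.672 × (0.9499 − 0.6287) + 4.00 × 0.6287 = 1.501 + 2.515 = 4.015 mg/L.
DO = C_s − D = 9.69 − 4.015 = 5.675 mg/L.

DO ≈ 5.67 mg/L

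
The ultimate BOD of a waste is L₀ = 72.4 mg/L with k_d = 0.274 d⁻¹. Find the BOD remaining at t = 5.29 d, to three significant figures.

L_t = L₀ e^(−k_d t) = 72.4 × e^(−0.274×5.29) = 72.4 × 0.2347 = 16.99 mg/L.

L ≈ 17.0 mg/L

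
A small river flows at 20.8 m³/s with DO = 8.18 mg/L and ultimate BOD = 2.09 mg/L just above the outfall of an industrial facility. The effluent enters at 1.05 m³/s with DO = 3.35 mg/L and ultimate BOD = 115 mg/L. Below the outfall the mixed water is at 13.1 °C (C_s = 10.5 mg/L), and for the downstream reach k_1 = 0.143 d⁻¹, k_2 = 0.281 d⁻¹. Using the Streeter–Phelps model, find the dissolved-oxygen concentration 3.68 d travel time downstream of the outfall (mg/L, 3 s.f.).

DO ≈ 7.76 mg/L

Mixed DO = (20.8×8.18 + 1.05×3.35)/(20.8+1.05) = 173.7/21.85 = 7.948 mg/L.
Mixed L₀ = (20.8×2.09 + 1.05×115)/(21.85) = 164.2/21.85 = 7.516 mg/L.
Initial deficit D₀ = C_s − DO₀ = 10.5 − 7.948 = 2.552 mg/L.
D(3.68) = [0.143×7.516/(0.281−0.143)](e^(−0.143×3.68) − e^(−0.281×3.68)) + 2.552 e^(−0.281×3.68)
= 7.788 × (0.5908 − 0.3556) + 2.552 × 0.3556 = 2.740 mg/L.
DO = 10.5 − 2.740 = 7.760 mg/L.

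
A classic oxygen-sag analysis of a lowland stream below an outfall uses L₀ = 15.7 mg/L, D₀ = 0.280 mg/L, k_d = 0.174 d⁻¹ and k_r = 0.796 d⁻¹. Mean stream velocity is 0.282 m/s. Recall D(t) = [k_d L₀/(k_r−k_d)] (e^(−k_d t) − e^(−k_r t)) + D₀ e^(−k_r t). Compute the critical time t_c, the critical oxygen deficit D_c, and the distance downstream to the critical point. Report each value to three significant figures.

t_c = [1/(k_r−k_d)] ln[(k_r/k_d)(1 − D₀(k_r−k_d)/(k_d L₀))]
= [1/(0.796−0.174)] ln[(0.796/0.174)(1 − 0.280×0.6220/(0.174×15.7))]
= (1/0.6220) ln[4.575 × 0.9362] = 1.608 × ln(4.283) = 1.608 × 1.455 = 2.339 d.
D_c = (k_d/k_r) L₀ e^(−k_d t_c) = (0.174/0.796) × 15.7 × e^(−0.174×2.339) = 0.2186 × 15.7 × 0.6657 = 2.285 mg/L.
x_c = v t_c = 0.282 m/s × 2.339 d × 86400 s/d = 56980 m ≈ 57.0 km.

t_c ≈ 2.34 d; D_c ≈ 2.28 mg/L; x_c ≈ 57.0 km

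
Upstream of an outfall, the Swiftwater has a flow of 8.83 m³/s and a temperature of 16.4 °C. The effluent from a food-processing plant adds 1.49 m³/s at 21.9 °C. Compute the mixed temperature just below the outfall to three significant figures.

Flow-weighted mixing: C = (Q_r C_r + Q_w C_w)/(Q_r + Q_w)
= (8.83×16.4 + 1.49×21.9)/(8.83 + 1.49) = 177.4/10.32 = 17.19 °C.

17.2 °C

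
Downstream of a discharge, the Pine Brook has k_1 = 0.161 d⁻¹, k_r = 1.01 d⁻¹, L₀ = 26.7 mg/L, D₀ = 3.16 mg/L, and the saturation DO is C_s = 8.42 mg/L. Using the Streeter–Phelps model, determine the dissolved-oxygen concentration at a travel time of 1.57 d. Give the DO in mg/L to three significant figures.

DO ≈ 4.88 mg/L

k_1 L₀/(k_r−k_1) = 0.161×26.7/(1.01−0.161) = 4.299/0.8490 = 5.063 mg/L.
e^(−k_1 t) = e^(−0.161×1.570) = 0.7766; e^(−k_r t) = e^(−1.01×1.570) = 0.2048.
D = 5.063 × (0.7766 − 0.2048) + 3.16 × 0.2048 = 2.895 + 0.6472 = 3.543 mg/L.
DO = C_s − D = 8.42 − 3.543 = 4.877 mg/L.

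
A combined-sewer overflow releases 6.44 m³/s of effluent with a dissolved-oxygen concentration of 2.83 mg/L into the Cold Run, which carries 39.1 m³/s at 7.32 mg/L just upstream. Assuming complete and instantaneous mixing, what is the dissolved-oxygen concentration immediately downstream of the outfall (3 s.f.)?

6.69 mg/L

Flow-weighted mixing: C = (Q_r C_r + Q_w C_w)/(Q_r + Q_w)
= (39.1×7.32 + 6.44×2.83)/(39.1 + 6.44) = 304.4/45.54 = 6.685 mg/L.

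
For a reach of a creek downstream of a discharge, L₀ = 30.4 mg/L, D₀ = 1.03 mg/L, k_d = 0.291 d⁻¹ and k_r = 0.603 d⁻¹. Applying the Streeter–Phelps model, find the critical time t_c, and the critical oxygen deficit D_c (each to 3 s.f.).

t_c ≈ 2.22 d; D_c ≈ 7.70 mg/L

At the critical point dD/dt = 0, so k_d L₀ e^(−k_d t) = k_r D. Substituting D(t) from the Streeter–Phelps equation and solving for t gives
t_c = ln[(k_r/k_d)(1 − D₀(k_r−k_d)/(k_d L₀))] / (k_r−k_d).
Here k_r−k_d = 0.3120 d⁻¹ and 1 − D₀(k_r−k_d)/(k_d L₀) = 1 − 1.03×0.3120/(0.291×30.4) = 0.9637, so
t_c = ln(2.072 × 0.9637) / 0.3120 = 0.6916 / 0.3120 = 2.217 d.
D_c = (k_d/k_r) L₀ e^(−k_d t_c) = (0.291/0.603) × 30.4 × e^(−0.291×2.217) = 0.4826 × 30.4 × 0.5246 = 7.697 mg/L.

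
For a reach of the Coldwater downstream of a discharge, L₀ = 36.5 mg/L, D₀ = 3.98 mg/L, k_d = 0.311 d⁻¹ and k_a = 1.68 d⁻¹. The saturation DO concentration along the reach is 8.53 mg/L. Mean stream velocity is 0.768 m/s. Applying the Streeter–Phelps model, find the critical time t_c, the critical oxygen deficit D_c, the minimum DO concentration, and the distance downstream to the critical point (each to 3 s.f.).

At the critical point dD/dt = 0, so k_d L₀ e^(−k_d t) = k_a D. Substituting D(t) from the Streeter–Phelps equation and solving for t gives
t_c = ln[(k_a/k_d)(1 − D₀(k_a−k_d)/(k_d L₀))] / (k_a−k_d).
Here k_a−k_d = 1.369 d⁻¹ and 1 − D₀(k_a−k_d)/(k_d L₀) = 1 − 3.98×1.369/(0.311×36.5) = 0.5200, so
t_c = ln(5.402 × 0.5200) / 1.369 = 1.033 / 1.369 = 0.7545 d.
D_c = (k_d/k_a) L₀ e^(−k_d t_c) = (0.311/1.68) × 36.5 × e^(−0.311×0.7545) = 0.1851 × 36.5 × 0.7909 = 5.344 mg/L.
Minimum DO = C_s − D_c = 8.53 − 5.344 = 3.186 mg/L.
x_c = v t_c = 0.768 m/s × 0.7545 d × 86400 s/d = 50060 m ≈ 50.1 km.

t_c ≈ 0.754 d; D_c ≈ 5.34 mg/L; min DO ≈ 3.19 mg/L; x_c ≈ 50.1 km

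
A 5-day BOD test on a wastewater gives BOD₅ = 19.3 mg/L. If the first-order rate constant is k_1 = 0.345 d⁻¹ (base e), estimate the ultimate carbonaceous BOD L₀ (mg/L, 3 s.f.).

BOD₅ = L₀(1 − e^(−5k_1)) ⇒ L₀ = BOD₅ / (1 − e^(−5×0.345))
= 19.3 / (1 − 0.1782) = 19.3 / 0.8218 = 23.48 mg/L.

L₀ ≈ 23.5 mg/L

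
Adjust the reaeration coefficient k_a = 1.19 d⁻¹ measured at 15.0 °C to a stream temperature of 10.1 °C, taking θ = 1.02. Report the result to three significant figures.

k_a ≈ 1.08 d⁻¹

k_a(T₂) = k_a(T₁) · θ^(T₂−T₁) = 1.19 × 1.02^(10.1−15.0)
= 1.19 × 1.02^-4.90 = 1.19 × 0.9075 = 1.080 d⁻¹.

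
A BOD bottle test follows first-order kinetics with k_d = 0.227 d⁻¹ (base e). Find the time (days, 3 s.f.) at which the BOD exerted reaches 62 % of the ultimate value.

y/L₀ = 1 − e^(−k_d t) = 0.62 ⇒ e^(−k_d t) = 0.380
t = −ln(0.380) / 0.227 = 0.9676 / 0.227 = 4.262 d.

t ≈ 4.26 d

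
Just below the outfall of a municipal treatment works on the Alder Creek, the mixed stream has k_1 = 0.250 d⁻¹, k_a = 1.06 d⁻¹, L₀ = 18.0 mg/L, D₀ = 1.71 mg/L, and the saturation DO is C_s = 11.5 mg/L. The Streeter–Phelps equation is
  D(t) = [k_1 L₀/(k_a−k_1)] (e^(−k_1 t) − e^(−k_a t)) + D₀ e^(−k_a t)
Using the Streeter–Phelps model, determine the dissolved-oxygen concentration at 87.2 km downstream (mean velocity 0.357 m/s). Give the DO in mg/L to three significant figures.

Travel time t = x/v = 87.2 km / (0.357 m/s) = 87200 m / 0.357 m/s = 244300 s = 2.827 d.
k_1 L₀/(k_a−k_1) = 0.250×18.0/(1.06−0.250) = 4.500/0.8100 = 5.556 mg/L.
e^(−k_1 t) = e^(−0.250×2.827) = 0.4932; e^(−k_a t) = e^(−1.06×2.827) = 0.04995.
D = 5.556 × (0.4932 − 0.04995) + 1.71 × 0.04995 = 2.463 + 0.08542 = 2.548 mg/L.
DO = C_s − D = 11.5 − 2.548 = 8.952 mg/L.

DO ≈ 8.95 mg/L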